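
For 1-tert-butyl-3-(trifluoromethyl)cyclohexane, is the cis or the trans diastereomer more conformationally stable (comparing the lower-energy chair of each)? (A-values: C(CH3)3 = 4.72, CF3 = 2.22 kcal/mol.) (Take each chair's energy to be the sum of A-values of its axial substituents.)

cis

At 1,3 positions (parity same): cis → (e,e or a,a); trans → (a,e or e,a).
Best chair for cis: E = 0.00 kcal/mol; best chair for trans: E = 2.22 kcal/mol.
The cis isomer is lower by 2.22 kcal/mol.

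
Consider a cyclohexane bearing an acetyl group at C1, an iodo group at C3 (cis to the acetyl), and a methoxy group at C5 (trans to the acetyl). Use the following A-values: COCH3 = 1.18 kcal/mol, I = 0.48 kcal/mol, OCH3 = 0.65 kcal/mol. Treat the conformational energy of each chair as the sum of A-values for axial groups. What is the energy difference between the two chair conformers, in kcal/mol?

1.01 kcal/mol

Chair I (acetyl axial, iodo axial, methoxy equatorial): E = 1.66 kcal/mol.
Chair II (acetyl equatorial, iodo equatorial, methoxy axial): E = 0.65 kcal/mol.
ΔE = 1.66 − 0.65 = 1.01 kcal/mol; chair II is more stable.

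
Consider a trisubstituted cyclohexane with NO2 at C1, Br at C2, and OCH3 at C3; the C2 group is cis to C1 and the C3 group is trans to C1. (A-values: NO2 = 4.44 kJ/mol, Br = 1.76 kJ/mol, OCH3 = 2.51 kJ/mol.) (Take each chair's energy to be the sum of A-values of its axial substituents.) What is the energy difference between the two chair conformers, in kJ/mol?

Chair I (nitro axial, bromo equatorial, methoxy equatorial): E = 4.44 kJ/mol.
Chair II (nitro equatorial, bromo axial, methoxy axial): E = 4.27 kJ/mol.
ΔE = 4.44 − 4.27 = 0.17 kJ/mol; chair II is more stable.

0.17 kJ/mol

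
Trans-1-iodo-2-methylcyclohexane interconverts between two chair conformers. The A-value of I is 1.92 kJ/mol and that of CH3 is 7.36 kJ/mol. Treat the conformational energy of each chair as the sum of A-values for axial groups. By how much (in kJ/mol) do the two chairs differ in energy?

C1 and C2 have opposite parity, so for the trans isomer the two substituents are e,e in one chair and a,a in the other.
Chair I (iodo axial, methyl axial): E = 9.28 kJ/mol.
Chair II (iodo equatorial, methyl equatorial): E = 0.00 kJ/mol.
ΔE = 9.28 − 0.00 = 9.28 kJ/mol; chair II is more stable.

9.28 kJ/mol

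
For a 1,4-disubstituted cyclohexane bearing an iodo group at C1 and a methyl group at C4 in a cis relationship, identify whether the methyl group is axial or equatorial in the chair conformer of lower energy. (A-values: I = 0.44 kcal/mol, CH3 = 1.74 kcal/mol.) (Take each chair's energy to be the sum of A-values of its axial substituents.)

equatorial

C1 and C4 have opposite parity, so for the cis isomer the two substituents are one axial and one equatorial in each chair.
Chair I (iodo axial, methyl equatorial): E = 0.44 kcal/mol.
Chair II (iodo equatorial, methyl axial): E = 1.74 kcal/mol.
Chair I is the more stable (lower-energy) conformer, and in that chair the methyl group is equatorial.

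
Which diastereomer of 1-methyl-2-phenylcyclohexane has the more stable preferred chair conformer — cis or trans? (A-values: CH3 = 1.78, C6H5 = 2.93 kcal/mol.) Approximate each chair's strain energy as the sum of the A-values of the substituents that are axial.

trans

At 1,2 positions (parity opposite): cis → (a,e or e,a); trans → (e,e or a,a).
Best chair for cis: E = 1.78 kcal/mol; best chair for trans: E = 0.00 kcal/mol.
The trans isomer is lower by 1.78 kcal/mol.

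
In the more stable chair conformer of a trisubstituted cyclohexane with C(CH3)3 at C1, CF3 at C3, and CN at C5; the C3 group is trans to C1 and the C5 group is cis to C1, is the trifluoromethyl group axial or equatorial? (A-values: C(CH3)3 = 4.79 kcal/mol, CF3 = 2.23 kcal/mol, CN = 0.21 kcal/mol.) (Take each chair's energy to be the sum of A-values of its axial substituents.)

axial

Chair I (tert-butyl axial, trifluoromethyl equatorial, cyano axial): E = 5.00 kcal/mol.
Chair II (tert-butyl equatorial, trifluoromethyl axial, cyano equatorial): E = 2.23 kcal/mol.
Chair II is the more stable (lower-energy) conformer, and in that chair the trifluoromethyl group is axial.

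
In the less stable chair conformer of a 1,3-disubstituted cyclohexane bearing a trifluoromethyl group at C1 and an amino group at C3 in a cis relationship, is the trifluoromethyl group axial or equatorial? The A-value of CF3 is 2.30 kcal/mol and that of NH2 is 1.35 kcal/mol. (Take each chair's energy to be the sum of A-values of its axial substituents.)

axial

C1 and C3 have the same parity, so for the cis isomer the two substituents are e,e in one chair and a,a in the other.
Chair I (trifluoromethyl axial, amino axial): E = 3.65 kcal/mol.
Chair II (trifluoromethyl equatorial, amino equatorial): E = 0.00 kcal/mol.
Chair I is the less stable (higher-energy) conformer, and in that chair the trifluoromethyl group is axial.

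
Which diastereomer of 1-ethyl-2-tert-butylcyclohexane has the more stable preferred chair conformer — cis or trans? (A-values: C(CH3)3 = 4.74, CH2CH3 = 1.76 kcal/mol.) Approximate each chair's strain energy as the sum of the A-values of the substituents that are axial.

trans

At 1,2 positions (parity opposite): cis → (a,e or e,a); trans → (e,e or a,a).
Best chair for cis: E = 1.76 kcal/mol; best chair for trans: E = 0.00 kcal/mol.
The trans isomer is lower by 1.76 kcal/mol.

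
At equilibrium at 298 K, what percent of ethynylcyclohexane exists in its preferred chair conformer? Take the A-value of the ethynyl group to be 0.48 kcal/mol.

One chair has the ethynyl group axial (E = 0.48 kcal/mol) and the other has it equatorial (E = 0).
ΔG = 0.48 kcal/mol between the two chairs.
K = exp(ΔG/RT) with R = 1.987×10⁻³ kcal mol⁻¹ K⁻¹ and T = 298 K gives K ≈ 2.25.
Fraction in the lower-energy chair = K/(K+1) = 69.2%.

69.2%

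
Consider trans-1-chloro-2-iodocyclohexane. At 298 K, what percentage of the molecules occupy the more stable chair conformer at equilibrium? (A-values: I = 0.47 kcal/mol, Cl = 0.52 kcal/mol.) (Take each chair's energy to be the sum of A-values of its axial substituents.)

C1 and C2 have opposite parity, so for the trans isomer the two substituents are e,e in one chair and a,a in the other.
Chair I (iodo axial, chloro axial): E = 0.99 kcal/mol; chair II (iodo equatorial, chloro equatorial): E = 0.00 kcal/mol.
ΔG = 0.99 kcal/mol between the two chairs.
K = exp(ΔG/RT) with R = 1.987×10⁻³ kcal mol⁻¹ K⁻¹ and T = 298 K gives K ≈ 5.32.
Fraction in the lower-energy chair = K/(K+1) = 84.2%.

84.2%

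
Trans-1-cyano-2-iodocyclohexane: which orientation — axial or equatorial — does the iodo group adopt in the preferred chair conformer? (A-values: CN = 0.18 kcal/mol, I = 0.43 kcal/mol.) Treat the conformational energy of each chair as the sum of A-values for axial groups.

equatorial

C1 and C2 have opposite parity, so for the trans isomer the two substituents are e,e in one chair and a,a in the other.
Chair I (cyano axial, iodo axial): E = 0.61 kcal/mol.
Chair II (cyano equatorial, iodo equatorial): E = 0.00 kcal/mol.
Chair II is the more stable (lower-energy) conformer, and in that chair the iodo group is equatorial.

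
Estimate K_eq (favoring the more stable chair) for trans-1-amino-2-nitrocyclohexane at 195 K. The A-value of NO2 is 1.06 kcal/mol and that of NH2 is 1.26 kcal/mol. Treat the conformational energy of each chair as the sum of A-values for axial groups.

K ≈ 398

C1 and C2 have opposite parity, so for the trans isomer the two substituents are e,e in one chair and a,a in the other.
Chair I (nitro axial, amino axial): E = 2.32 kcal/mol; chair II (nitro equatorial, amino equatorial): E = 0.00 kcal/mol.
ΔG = 2.32 kcal/mol between the two chairs.
K = exp(ΔG/RT) with R = 1.987×10⁻³ kcal mol⁻¹ K⁻¹ and T = 195 K gives K ≈ 398.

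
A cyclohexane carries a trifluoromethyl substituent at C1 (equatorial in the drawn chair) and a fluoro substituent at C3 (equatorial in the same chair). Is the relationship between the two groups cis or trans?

C1 and C3 have the same parity, so their axial bonds point in the same direction.
With same-parity carbons, two substituents on the same face are both axial or both equatorial; opposite faces give one of each.
Here the groups are equatorial/equatorial → same face → cis.

cis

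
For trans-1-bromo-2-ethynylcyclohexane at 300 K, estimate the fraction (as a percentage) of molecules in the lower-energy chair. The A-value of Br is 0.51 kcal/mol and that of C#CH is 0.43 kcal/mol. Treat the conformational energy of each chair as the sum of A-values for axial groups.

82.9%

C1 and C2 have opposite parity, so for the trans isomer the two substituents are e,e in one chair and a,a in the other.
Chair I (bromo axial, ethynyl axial): E = 0.94 kcal/mol; chair II (bromo equatorial, ethynyl equatorial): E = 0.00 kcal/mol.
ΔG = 0.94 kcal/mol between the two chairs.
K = exp(ΔG/RT) with R = 1.987×10⁻³ kcal mol⁻¹ K⁻¹ and T = 300 K gives K ≈ 4.84.
Fraction in the lower-energy chair = K/(K+1) = 82.9%.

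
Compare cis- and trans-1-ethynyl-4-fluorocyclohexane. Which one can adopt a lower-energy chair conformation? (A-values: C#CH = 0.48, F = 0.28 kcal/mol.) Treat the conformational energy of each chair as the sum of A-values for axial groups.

At 1,4 positions (parity opposite): cis → (a,e or e,a); trans → (e,e or a,a).
Best chair for cis: E = 0.28 kcal/mol; best chair for trans: E = 0.00 kcal/mol.
The trans isomer is lower by 0.28 kcal/mol.

trans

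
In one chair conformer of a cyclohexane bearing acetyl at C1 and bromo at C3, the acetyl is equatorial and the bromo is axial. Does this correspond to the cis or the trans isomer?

C1 and C3 have the same parity, so their axial bonds point in the same direction.
With same-parity carbons, two substituents on the same face are both axial or both equatorial; opposite faces give one of each.
Here the groups are equatorial/axial → opposite face → trans.

trans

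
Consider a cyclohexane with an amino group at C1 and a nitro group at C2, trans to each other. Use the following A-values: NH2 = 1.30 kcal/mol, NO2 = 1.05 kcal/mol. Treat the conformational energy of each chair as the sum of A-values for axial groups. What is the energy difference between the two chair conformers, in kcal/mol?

C1 and C2 have opposite parity, so for the trans isomer the two substituents are e,e in one chair and a,a in the other.
Chair I (amino axial, nitro axial): E = 2.35 kcal/mol.
Chair II (amino equatorial, nitro equatorial): E = 0.00 kcal/mol.
ΔE = 2.35 − 0.00 = 2.35 kcal/mol; chair II is more stable.

2.35 kcal/mol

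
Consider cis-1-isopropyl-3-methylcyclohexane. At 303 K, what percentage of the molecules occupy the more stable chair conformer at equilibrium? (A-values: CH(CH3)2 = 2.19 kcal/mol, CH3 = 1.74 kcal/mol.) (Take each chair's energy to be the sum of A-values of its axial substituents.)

99.9%

C1 and C3 have the same parity, so for the cis isomer the two substituents are e,e in one chair and a,a in the other.
Chair I (isopropyl axial, methyl axial): E = 3.93 kcal/mol; chair II (isopropyl equatorial, methyl equatorial): E = 0.00 kcal/mol.
ΔG = 3.93 kcal/mol between the two chairs.
K = exp(ΔG/RT) with R = 1.987×10⁻³ kcal mol⁻¹ K⁻¹ and T = 303 K gives K ≈ 684.
Fraction in the lower-energy chair = K/(K+1) = 99.9%.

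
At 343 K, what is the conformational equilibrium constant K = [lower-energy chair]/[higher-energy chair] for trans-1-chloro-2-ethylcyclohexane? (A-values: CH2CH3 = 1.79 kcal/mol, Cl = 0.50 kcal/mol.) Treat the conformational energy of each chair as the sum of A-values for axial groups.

C1 and C2 have opposite parity, so for the trans isomer the two substituents are e,e in one chair and a,a in the other.
Chair I (ethyl axial, chloro axial): E = 2.29 kcal/mol; chair II (ethyl equatorial, chloro equatorial): E = 0.00 kcal/mol.
ΔG = 2.29 kcal/mol between the two chairs.
K = exp(ΔG/RT) with R = 1.987×10⁻³ kcal mol⁻¹ K⁻¹ and T = 343 K gives K ≈ 28.8.

K ≈ 28.8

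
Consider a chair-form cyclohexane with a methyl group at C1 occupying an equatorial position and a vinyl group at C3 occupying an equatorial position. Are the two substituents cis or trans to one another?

C1 and C3 have the same parity, so their axial bonds point in the same direction.
With same-parity carbons, two substituents on the same face are both axial or both equatorial; opposite faces give one of each.
Here the groups are equatorial/equatorial → same face → cis.

cis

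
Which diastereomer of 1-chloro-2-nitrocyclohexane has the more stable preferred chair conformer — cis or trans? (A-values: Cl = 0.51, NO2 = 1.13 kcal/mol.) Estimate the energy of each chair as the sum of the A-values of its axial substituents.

At 1,2 positions (parity opposite): cis → (a,e or e,a); trans → (e,e or a,a).
Best chair for cis: E = 0.51 kcal/mol; best chair for trans: E = 0.00 kcal/mol.
The trans isomer is lower by 0.51 kcal/mol.

trans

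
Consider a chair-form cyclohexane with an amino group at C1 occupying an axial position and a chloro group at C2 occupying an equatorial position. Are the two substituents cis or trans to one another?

C1 and C2 have opposite parity, so their axial bonds point in opposite directions.
With opposite-parity carbons, two substituents on the same face are one axial and one equatorial; opposite faces give both axial or both equatorial.
Here the groups are axial/equatorial → same face → cis.

cis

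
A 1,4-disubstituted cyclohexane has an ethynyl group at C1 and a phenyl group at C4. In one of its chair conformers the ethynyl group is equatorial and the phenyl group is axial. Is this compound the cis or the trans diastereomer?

cis

C1 and C4 have opposite parity, so their axial bonds point in opposite directions.
With opposite-parity carbons, two substituents on the same face are one axial and one equatorial; opposite faces give both axial or both equatorial.
Here the groups are equatorial/axial → same face → cis.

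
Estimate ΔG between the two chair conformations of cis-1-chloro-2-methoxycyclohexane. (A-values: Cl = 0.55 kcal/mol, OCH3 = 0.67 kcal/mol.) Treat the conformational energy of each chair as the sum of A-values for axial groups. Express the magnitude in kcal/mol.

C1 and C2 have opposite parity, so for the cis isomer the two substituents are one axial and one equatorial in each chair.
Chair I (chloro axial, methoxy equatorial): E = 0.55 kcal/mol.
Chair II (chloro equatorial, methoxy axial): E = 0.67 kcal/mol.
ΔE = 0.67 − 0.55 = 0.12 kcal/mol; chair I is more stable.

0.12 kcal/mol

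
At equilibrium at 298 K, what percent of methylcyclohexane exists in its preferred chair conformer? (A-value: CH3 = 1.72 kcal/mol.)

One chair has the methyl group axial (E = 1.72 kcal/mol) and the other has it equatorial (E = 0).
ΔG = 1.72 kcal/mol between the two chairs.
K = exp(ΔG/RT) with R = 1.987×10⁻³ kcal mol⁻¹ K⁻¹ and T = 298 K gives K ≈ 18.3.
Fraction in the lower-energy chair = K/(K+1) = 94.8%.

94.8%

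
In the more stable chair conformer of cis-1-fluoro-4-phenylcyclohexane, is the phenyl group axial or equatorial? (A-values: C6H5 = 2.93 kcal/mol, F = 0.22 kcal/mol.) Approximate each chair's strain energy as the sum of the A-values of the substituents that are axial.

C1 and C4 have opposite parity, so for the cis isomer the two substituents are one axial and one equatorial in each chair.
Chair I (phenyl axial, fluoro equatorial): E = 2.93 kcal/mol.
Chair II (phenyl equatorial, fluoro axial): E = 0.22 kcal/mol.
Chair II is the more stable (lower-energy) conformer, and in that chair the phenyl group is equatorial.

equatorial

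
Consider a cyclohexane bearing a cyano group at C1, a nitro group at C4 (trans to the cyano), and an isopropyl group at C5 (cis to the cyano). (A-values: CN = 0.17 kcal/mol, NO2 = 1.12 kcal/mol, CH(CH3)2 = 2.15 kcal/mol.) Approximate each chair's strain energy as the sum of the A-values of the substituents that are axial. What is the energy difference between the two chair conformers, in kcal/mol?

Chair I (cyano axial, nitro axial, isopropyl axial): E = 3.44 kcal/mol.
Chair II (cyano equatorial, nitro equatorial, isopropyl equatorial): E = 0.00 kcal/mol.
ΔE = 3.44 − 0.00 = 3.44 kcal/mol; chair II is more stable.

3.44 kcal/mol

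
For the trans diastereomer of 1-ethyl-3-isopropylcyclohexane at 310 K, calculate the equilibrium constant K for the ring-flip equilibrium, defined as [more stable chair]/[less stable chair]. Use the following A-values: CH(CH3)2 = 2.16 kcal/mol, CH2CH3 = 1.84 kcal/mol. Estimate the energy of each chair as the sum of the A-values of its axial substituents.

C1 and C3 have the same parity, so for the trans isomer the two substituents are one axial and one equatorial in each chair.
Chair I (isopropyl axial, ethyl equatorial): E = 2.16 kcal/mol; chair II (isopropyl equatorial, ethyl axial): E = 1.84 kcal/mol.
ΔG = 0.32 kcal/mol between the two chairs.
K = exp(ΔG/RT) with R = 1.987×10⁻³ kcal mol⁻¹ K⁻¹ and T = 310 K gives K ≈ 1.68.

K ≈ 1.68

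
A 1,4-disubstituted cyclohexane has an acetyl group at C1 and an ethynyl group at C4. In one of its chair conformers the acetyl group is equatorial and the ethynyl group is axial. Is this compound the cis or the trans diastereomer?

cis

C1 and C4 have opposite parity, so their axial bonds point in opposite directions.
With opposite-parity carbons, two substituents on the same face are one axial and one equatorial; opposite faces give both axial or both equatorial.
Here the groups are equatorial/axial → same face → cis.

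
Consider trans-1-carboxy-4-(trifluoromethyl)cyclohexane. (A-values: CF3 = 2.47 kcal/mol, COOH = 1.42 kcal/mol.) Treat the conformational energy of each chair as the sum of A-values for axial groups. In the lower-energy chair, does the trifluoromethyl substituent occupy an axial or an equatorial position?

equatorial

C1 and C4 have opposite parity, so for the trans isomer the two substituents are e,e in one chair and a,a in the other.
Chair I (trifluoromethyl axial, carboxyl axial): E = 3.89 kcal/mol.
Chair II (trifluoromethyl equatorial, carboxyl equatorial): E = 0.00 kcal/mol.
Chair II is the more stable (lower-energy) conformer, and in that chair the trifluoromethyl group is equatorial.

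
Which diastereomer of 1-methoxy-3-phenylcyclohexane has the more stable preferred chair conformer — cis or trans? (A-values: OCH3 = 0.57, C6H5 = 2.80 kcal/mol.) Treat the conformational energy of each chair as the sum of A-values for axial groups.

cis

At 1,3 positions (parity same): cis → (e,e or a,a); trans → (a,e or e,a).
Best chair for cis: E = 0.00 kcal/mol; best chair for trans: E = 0.57 kcal/mol.
The cis isomer is lower by 0.57 kcal/mol.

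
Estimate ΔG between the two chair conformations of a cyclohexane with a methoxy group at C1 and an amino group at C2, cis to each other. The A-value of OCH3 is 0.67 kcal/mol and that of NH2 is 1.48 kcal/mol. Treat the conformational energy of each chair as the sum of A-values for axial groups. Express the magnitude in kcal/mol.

0.81 kcal/mol

C1 and C2 have opposite parity, so for the cis isomer the two substituents are one axial and one equatorial in each chair.
Chair I (methoxy axial, amino equatorial): E = 0.67 kcal/mol.
Chair II (methoxy equatorial, amino axial): E = 1.48 kcal/mol.
ΔE = 1.48 − 0.67 = 0.81 kcal/mol; chair I is more stable.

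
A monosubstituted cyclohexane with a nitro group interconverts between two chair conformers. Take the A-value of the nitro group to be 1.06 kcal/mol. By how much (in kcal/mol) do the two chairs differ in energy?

1.06 kcal/mol

A monosubstituted cyclohexane has one chair with the nitro group axial (E = A = 1.06 kcal/mol) and one with it equatorial (E = 0).
ΔE = 1.06 − 0 = 1.06 kcal/mol.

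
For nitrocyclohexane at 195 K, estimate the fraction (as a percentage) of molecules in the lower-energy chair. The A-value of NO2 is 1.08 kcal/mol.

94.2%

One chair has the nitro group axial (E = 1.08 kcal/mol) and the other has it equatorial (E = 0).
ΔG = 1.08 kcal/mol between the two chairs.
K = exp(ΔG/RT) with R = 1.987×10⁻³ kcal mol⁻¹ K⁻¹ and T = 195 K gives K ≈ 16.2.
Fraction in the lower-energy chair = K/(K+1) = 94.2%.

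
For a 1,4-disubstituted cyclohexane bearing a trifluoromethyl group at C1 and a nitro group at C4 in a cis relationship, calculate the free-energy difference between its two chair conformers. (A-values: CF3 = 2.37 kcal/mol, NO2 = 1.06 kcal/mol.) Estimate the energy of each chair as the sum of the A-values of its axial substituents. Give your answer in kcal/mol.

1.31 kcal/mol

C1 and C4 have opposite parity, so for the cis isomer the two substituents are one axial and one equatorial in each chair.
Chair I (trifluoromethyl axial, nitro equatorial): E = 2.37 kcal/mol.
Chair II (trifluoromethyl equatorial, nitro axial): E = 1.06 kcal/mol.
ΔE = 2.37 − 1.06 = 1.31 kcal/mol; chair II is more stable.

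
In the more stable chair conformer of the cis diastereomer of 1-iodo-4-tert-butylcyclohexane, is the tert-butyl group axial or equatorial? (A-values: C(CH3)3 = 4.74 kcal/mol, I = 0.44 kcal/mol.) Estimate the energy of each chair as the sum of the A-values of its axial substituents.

equatorial

C1 and C4 have opposite parity, so for the cis isomer the two substituents are one axial and one equatorial in each chair.
Chair I (tert-butyl axial, iodo equatorial): E = 4.74 kcal/mol.
Chair II (tert-butyl equatorial, iodo axial): E = 0.44 kcal/mol.
Chair II is the more stable (lower-energy) conformer, and in that chair the tert-butyl group is equatorial.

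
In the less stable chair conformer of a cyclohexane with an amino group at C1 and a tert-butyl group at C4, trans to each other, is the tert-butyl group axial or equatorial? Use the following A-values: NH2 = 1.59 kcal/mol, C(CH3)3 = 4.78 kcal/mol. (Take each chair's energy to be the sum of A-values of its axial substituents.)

C1 and C4 have opposite parity, so for the trans isomer the two substituents are e,e in one chair and a,a in the other.
Chair I (amino axial, tert-butyl axial): E = 6.37 kcal/mol.
Chair II (amino equatorial, tert-butyl equatorial): E = 0.00 kcal/mol.
Chair I is the less stable (higher-energy) conformer, and in that chair the tert-butyl group is axial.

axial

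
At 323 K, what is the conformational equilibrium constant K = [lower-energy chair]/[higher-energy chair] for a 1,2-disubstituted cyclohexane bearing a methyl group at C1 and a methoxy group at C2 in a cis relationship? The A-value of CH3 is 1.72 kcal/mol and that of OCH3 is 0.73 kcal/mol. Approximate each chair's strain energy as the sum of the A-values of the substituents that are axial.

C1 and C2 have opposite parity, so for the cis isomer the two substituents are one axial and one equatorial in each chair.
Chair I (methyl axial, methoxy equatorial): E = 1.72 kcal/mol; chair II (methyl equatorial, methoxy axial): E = 0.73 kcal/mol.
ΔG = 0.99 kcal/mol between the two chairs.
K = exp(ΔG/RT) with R = 1.987×10⁻³ kcal mol⁻¹ K⁻¹ and T = 323 K gives K ≈ 4.68.

K ≈ 4.68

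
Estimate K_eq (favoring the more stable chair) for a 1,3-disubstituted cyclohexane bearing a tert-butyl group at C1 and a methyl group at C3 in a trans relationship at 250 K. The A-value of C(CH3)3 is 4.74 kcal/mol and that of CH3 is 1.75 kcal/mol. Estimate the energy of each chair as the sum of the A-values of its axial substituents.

C1 and C3 have the same parity, so for the trans isomer the two substituents are one axial and one equatorial in each chair.
Chair I (tert-butyl axial, methyl equatorial): E = 4.74 kcal/mol; chair II (tert-butyl equatorial, methyl axial): E = 1.75 kcal/mol.
ΔG = 2.99 kcal/mol between the two chairs.
K = exp(ΔG/RT) with R = 1.987×10⁻³ kcal mol⁻¹ K⁻¹ and T = 250 K gives K ≈ 411.

K ≈ 411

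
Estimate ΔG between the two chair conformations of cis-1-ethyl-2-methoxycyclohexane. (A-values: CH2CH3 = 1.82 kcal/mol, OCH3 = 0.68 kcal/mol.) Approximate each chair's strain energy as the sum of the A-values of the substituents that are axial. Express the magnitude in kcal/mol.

C1 and C2 have opposite parity, so for the cis isomer the two substituents are one axial and one equatorial in each chair.
Chair I (ethyl axial, methoxy equatorial): E = 1.82 kcal/mol.
Chair II (ethyl equatorial, methoxy axial): E = 0.68 kcal/mol.
ΔE = 1.82 − 0.68 = 1.14 kcal/mol; chair II is more stable.

1.14 kcal/mol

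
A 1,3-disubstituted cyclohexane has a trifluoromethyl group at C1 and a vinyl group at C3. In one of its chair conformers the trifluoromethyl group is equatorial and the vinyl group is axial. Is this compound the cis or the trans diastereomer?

C1 and C3 have the same parity, so their axial bonds point in the same direction.
With same-parity carbons, two substituents on the same face are both axial or both equatorial; opposite faces give one of each.
Here the groups are equatorial/axial → opposite face → trans.

trans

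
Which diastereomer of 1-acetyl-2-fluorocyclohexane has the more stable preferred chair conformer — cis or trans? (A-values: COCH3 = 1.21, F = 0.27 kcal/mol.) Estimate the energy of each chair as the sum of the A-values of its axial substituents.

At 1,2 positions (parity opposite): cis → (a,e or e,a); trans → (e,e or a,a).
Best chair for cis: E = 0.27 kcal/mol; best chair for trans: E = 0.00 kcal/mol.
The trans isomer is lower by 0.27 kcal/mol.

trans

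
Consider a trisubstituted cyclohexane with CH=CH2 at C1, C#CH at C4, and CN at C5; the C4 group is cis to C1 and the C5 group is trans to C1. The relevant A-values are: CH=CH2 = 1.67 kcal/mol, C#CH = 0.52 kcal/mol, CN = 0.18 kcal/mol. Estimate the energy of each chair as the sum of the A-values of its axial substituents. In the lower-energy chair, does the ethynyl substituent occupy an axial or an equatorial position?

Chair I (vinyl axial, ethynyl equatorial, cyano equatorial): E = 1.67 kcal/mol.
Chair II (vinyl equatorial, ethynyl axial, cyano axial): E = 0.70 kcal/mol.
Chair II is the more stable (lower-energy) conformer, and in that chair the ethynyl group is axial.

axial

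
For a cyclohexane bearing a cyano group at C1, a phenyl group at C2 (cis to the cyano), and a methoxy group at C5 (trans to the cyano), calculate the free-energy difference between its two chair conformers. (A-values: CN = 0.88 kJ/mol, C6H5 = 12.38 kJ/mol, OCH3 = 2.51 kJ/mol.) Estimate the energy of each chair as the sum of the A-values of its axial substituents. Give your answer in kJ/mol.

Chair I (cyano axial, phenyl equatorial, methoxy equatorial): E = 0.88 kJ/mol.
Chair II (cyano equatorial, phenyl axial, methoxy axial): E = 14.89 kJ/mol.
ΔE = 14.89 − 0.88 = 14.01 kJ/mol; chair I is more stable.

14.01 kJ/mol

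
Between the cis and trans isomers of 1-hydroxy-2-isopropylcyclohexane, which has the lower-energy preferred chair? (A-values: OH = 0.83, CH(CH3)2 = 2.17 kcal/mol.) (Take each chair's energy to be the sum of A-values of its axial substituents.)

trans

At 1,2 positions (parity opposite): cis → (a,e or e,a); trans → (e,e or a,a).
Best chair for cis: E = 0.83 kcal/mol; best chair for trans: E = 0.00 kcal/mol.
The trans isomer is lower by 0.83 kcal/mol.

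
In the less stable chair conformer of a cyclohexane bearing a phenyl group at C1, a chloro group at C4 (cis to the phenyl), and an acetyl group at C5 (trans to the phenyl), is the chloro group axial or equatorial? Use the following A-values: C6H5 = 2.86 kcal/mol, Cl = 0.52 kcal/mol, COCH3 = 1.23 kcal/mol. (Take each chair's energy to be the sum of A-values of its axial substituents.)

Chair I (phenyl axial, chloro equatorial, acetyl equatorial): E = 2.86 kcal/mol.
Chair II (phenyl equatorial, chloro axial, acetyl axial): E = 1.75 kcal/mol.
Chair I is the less stable (higher-energy) conformer, and in that chair the chloro group is equatorial.

equatorial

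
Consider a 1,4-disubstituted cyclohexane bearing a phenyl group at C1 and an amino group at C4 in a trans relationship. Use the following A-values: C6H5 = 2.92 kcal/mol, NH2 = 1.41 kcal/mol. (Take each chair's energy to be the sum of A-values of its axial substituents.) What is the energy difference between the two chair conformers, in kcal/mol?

4.33 kcal/mol

C1 and C4 have opposite parity, so for the trans isomer the two substituents are e,e in one chair and a,a in the other.
Chair I (phenyl axial, amino axial): E = 4.33 kcal/mol.
Chair II (phenyl equatorial, amino equatorial): E = 0.00 kcal/mol.
ΔE = 4.33 − 0.00 = 4.33 kcal/mol; chair II is more stable.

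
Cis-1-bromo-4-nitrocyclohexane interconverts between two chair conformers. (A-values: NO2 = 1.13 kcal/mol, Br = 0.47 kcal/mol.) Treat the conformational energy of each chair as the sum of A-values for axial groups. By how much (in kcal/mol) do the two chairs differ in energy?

C1 and C4 have opposite parity, so for the cis isomer the two substituents are one axial and one equatorial in each chair.
Chair I (nitro axial, bromo equatorial): E = 1.13 kcal/mol.
Chair II (nitro equatorial, bromo axial): E = 0.47 kcal/mol.
ΔE = 1.13 − 0.47 = 0.66 kcal/mol; chair II is more stable.

0.66 kcal/mol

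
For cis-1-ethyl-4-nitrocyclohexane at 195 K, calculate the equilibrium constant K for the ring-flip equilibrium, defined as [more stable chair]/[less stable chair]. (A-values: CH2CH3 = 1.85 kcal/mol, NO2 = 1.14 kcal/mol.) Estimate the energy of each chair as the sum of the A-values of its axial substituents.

K ≈ 6.25

C1 and C4 have opposite parity, so for the cis isomer the two substituents are one axial and one equatorial in each chair.
Chair I (ethyl axial, nitro equatorial): E = 1.85 kcal/mol; chair II (ethyl equatorial, nitro axial): E = 1.14 kcal/mol.
ΔG = 0.71 kcal/mol between the two chairs.
K = exp(ΔG/RT) with R = 1.987×10⁻³ kcal mol⁻¹ K⁻¹ and T = 195 K gives K ≈ 6.25.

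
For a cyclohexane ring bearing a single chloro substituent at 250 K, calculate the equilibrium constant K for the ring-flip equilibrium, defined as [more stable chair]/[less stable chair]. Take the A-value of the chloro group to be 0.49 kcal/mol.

One chair has the chloro group axial (E = 0.49 kcal/mol) and the other has it equatorial (E = 0).
ΔG = 0.49 kcal/mol between the two chairs.
K = exp(ΔG/RT) with R = 1.987×10⁻³ kcal mol⁻¹ K⁻¹ and T = 250 K gives K ≈ 2.68.

K ≈ 2.68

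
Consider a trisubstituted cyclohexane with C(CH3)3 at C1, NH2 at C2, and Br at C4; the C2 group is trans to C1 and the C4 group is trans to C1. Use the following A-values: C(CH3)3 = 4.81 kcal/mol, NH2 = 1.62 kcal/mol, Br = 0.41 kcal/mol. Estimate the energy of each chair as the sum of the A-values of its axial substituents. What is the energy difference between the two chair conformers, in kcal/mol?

Chair I (tert-butyl axial, amino axial, bromo axial): E = 6.84 kcal/mol.
Chair II (tert-butyl equatorial, amino equatorial, bromo equatorial): E = 0.00 kcal/mol.
ΔE = 6.84 − 0.00 = 6.84 kcal/mol; chair II is more stable.

6.84 kcal/mol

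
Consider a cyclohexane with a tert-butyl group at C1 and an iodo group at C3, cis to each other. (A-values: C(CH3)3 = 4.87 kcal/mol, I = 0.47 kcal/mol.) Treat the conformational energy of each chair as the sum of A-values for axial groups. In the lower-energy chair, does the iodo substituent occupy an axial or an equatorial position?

equatorial

C1 and C3 have the same parity, so for the cis isomer the two substituents are e,e in one chair and a,a in the other.
Chair I (tert-butyl axial, iodo axial): E = 5.34 kcal/mol.
Chair II (tert-butyl equatorial, iodo equatorial): E = 0.00 kcal/mol.
Chair II is the more stable (lower-energy) conformer, and in that chair the iodo group is equatorial.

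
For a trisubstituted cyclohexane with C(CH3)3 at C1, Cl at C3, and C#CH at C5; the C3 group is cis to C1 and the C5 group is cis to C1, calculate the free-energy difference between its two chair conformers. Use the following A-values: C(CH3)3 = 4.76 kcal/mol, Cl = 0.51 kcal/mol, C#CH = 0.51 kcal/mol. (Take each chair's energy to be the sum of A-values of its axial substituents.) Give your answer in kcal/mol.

5.78 kcal/mol

Chair I (tert-butyl axial, chloro axial, ethynyl axial): E = 5.78 kcal/mol.
Chair II (tert-butyl equatorial, chloro equatorial, ethynyl equatorial): E = 0.00 kcal/mol.
ΔE = 5.78 − 0.00 = 5.78 kcal/mol; chair II is more stable.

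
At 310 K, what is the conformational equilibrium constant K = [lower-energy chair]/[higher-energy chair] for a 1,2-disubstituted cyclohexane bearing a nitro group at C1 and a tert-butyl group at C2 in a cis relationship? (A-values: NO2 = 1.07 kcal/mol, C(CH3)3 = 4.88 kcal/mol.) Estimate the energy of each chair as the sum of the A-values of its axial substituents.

K ≈ 486

C1 and C2 have opposite parity, so for the cis isomer the two substituents are one axial and one equatorial in each chair.
Chair I (nitro axial, tert-butyl equatorial): E = 1.07 kcal/mol; chair II (nitro equatorial, tert-butyl axial): E = 4.88 kcal/mol.
ΔG = 3.81 kcal/mol between the two chairs.
K = exp(ΔG/RT) with R = 1.987×10⁻³ kcal mol⁻¹ K⁻¹ and T = 310 K gives K ≈ 486.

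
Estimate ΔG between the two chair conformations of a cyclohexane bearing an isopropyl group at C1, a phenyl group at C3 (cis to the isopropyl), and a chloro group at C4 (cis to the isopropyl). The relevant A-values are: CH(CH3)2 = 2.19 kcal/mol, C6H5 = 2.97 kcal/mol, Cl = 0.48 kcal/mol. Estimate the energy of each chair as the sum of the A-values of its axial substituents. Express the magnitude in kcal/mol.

Chair I (isopropyl axial, phenyl axial, chloro equatorial): E = 5.16 kcal/mol.
Chair II (isopropyl equatorial, phenyl equatorial, chloro axial): E = 0.48 kcal/mol.
ΔE = 5.16 − 0.48 = 4.68 kcal/mol; chair II is more stable.

4.68 kcal/mol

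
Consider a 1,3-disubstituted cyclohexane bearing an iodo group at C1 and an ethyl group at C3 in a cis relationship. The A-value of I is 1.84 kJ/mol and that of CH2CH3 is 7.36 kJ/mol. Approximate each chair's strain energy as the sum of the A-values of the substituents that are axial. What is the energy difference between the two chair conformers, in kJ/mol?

9.20 kJ/mol

C1 and C3 have the same parity, so for the cis isomer the two substituents are e,e in one chair and a,a in the other.
Chair I (iodo axial, ethyl axial): E = 9.20 kJ/mol.
Chair II (iodo equatorial, ethyl equatorial): E = 0.00 kJ/mol.
ΔE = 9.20 − 0.00 = 9.20 kJ/mol; chair II is more stable.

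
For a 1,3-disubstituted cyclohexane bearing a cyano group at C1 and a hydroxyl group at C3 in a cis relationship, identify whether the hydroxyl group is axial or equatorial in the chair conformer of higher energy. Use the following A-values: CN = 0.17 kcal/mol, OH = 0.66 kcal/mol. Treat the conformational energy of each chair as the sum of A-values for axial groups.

C1 and C3 have the same parity, so for the cis isomer the two substituents are e,e in one chair and a,a in the other.
Chair I (cyano axial, hydroxyl axial): E = 0.83 kcal/mol.
Chair II (cyano equatorial, hydroxyl equatorial): E = 0.00 kcal/mol.
Chair I is the less stable (higher-energy) conformer, and in that chair the hydroxyl group is axial.

axial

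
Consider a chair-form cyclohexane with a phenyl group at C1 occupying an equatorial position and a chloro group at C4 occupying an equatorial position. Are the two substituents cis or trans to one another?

C1 and C4 have opposite parity, so their axial bonds point in opposite directions.
With opposite-parity carbons, two substituents on the same face are one axial and one equatorial; opposite faces give both axial or both equatorial.
Here the groups are equatorial/equatorial → opposite face → trans.

trans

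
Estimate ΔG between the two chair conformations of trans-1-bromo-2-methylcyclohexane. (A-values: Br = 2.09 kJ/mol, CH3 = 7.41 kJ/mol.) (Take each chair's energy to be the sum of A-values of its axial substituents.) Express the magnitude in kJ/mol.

C1 and C2 have opposite parity, so for the trans isomer the two substituents are e,e in one chair and a,a in the other.
Chair I (bromo axial, methyl axial): E = 9.50 kJ/mol.
Chair II (bromo equatorial, methyl equatorial): E = 0.00 kJ/mol.
ΔE = 9.50 − 0.00 = 9.50 kJ/mol; chair II is more stable.

9.50 kJ/mol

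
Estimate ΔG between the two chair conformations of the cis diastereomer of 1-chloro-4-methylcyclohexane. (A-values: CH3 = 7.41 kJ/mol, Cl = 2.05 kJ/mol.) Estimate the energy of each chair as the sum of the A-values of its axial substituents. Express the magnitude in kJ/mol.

5.36 kJ/mol

C1 and C4 have opposite parity, so for the cis isomer the two substituents are one axial and one equatorial in each chair.
Chair I (methyl axial, chloro equatorial): E = 7.41 kJ/mol.
Chair II (methyl equatorial, chloro axial): E = 2.05 kJ/mol.
ΔE = 7.41 − 2.05 = 5.36 kJ/mol; chair II is more stable.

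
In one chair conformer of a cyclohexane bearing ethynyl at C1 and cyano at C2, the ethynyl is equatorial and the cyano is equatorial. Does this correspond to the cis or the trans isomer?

trans

C1 and C2 have opposite parity, so their axial bonds point in opposite directions.
With opposite-parity carbons, two substituents on the same face are one axial and one equatorial; opposite faces give both axial or both equatorial.
Here the groups are equatorial/equatorial → opposite face → trans.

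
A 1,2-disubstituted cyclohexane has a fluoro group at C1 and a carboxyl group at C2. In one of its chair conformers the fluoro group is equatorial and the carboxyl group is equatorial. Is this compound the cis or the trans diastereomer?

trans

C1 and C2 have opposite parity, so their axial bonds point in opposite directions.
With opposite-parity carbons, two substituents on the same face are one axial and one equatorial; opposite faces give both axial or both equatorial.
Here the groups are equatorial/equatorial → opposite face → trans.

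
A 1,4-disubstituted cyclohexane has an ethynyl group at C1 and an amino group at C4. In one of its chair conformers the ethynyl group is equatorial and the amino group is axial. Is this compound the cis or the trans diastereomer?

cis

C1 and C4 have opposite parity, so their axial bonds point in opposite directions.
With opposite-parity carbons, two substituents on the same face are one axial and one equatorial; opposite faces give both axial or both equatorial.
Here the groups are equatorial/axial → same face → cis.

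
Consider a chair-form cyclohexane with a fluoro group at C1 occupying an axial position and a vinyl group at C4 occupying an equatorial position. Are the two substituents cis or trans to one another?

C1 and C4 have opposite parity, so their axial bonds point in opposite directions.
With opposite-parity carbons, two substituents on the same face are one axial and one equatorial; opposite faces give both axial or both equatorial.
Here the groups are axial/equatorial → same face → cis.

cis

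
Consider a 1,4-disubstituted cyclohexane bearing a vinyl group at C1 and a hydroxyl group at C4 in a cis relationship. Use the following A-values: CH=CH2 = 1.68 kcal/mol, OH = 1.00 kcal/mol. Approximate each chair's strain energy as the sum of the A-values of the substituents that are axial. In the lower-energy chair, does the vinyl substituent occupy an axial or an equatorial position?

equatorial

C1 and C4 have opposite parity, so for the cis isomer the two substituents are one axial and one equatorial in each chair.
Chair I (vinyl axial, hydroxyl equatorial): E = 1.68 kcal/mol.
Chair II (vinyl equatorial, hydroxyl axial): E = 1.00 kcal/mol.
Chair II is the more stable (lower-energy) conformer, and in that chair the vinyl group is equatorial.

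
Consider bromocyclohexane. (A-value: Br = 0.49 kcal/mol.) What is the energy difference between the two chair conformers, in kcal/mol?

0.49 kcal/mol

A monosubstituted cyclohexane has one chair with the bromo group axial (E = A = 0.49 kcal/mol) and one with it equatorial (E = 0).
ΔE = 0.49 − 0 = 0.49 kcal/mol.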